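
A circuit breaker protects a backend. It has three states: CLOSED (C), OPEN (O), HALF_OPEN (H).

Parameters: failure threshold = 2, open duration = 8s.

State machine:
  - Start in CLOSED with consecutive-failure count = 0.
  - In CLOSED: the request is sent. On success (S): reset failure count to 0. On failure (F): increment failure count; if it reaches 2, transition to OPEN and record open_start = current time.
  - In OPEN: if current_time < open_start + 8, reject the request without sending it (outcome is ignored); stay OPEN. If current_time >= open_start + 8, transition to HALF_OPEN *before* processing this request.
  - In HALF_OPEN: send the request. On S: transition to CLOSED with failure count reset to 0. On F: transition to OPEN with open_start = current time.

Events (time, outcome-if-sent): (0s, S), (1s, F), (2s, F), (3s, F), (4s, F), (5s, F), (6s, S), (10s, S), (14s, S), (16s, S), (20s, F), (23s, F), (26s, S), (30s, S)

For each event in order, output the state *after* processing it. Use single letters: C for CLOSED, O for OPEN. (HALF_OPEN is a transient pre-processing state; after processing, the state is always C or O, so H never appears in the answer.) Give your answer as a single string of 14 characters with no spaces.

Answer: CCOOOOOCCCCOOO

Derivation:
State after each event:
  event#1 t=0s outcome=S: state=CLOSED
  event#2 t=1s outcome=F: state=CLOSED
  event#3 t=2s outcome=F: state=OPEN
  event#4 t=3s outcome=F: state=OPEN
  event#5 t=4s outcome=F: state=OPEN
  event#6 t=5s outcome=F: state=OPEN
  event#7 t=6s outcome=S: state=OPEN
  event#8 t=10s outcome=S: state=CLOSED
  event#9 t=14s outcome=S: state=CLOSED
  event#10 t=16s outcome=S: state=CLOSED
  event#11 t=20s outcome=F: state=CLOSED
  event#12 t=23s outcome=F: state=OPEN
  event#13 t=26s outcome=S: state=OPEN
  event#14 t=30s outcome=S: state=OPEN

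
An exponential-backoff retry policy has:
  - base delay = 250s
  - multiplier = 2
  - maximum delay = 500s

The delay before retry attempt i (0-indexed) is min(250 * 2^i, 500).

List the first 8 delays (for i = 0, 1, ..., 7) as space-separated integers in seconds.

Computing each delay:
  i=0: min(250*2^0, 500) = 250
  i=1: min(250*2^1, 500) = 500
  i=2: min(250*2^2, 500) = 500
  i=3: min(250*2^3, 500) = 500
  i=4: min(250*2^4, 500) = 500
  i=5: min(250*2^5, 500) = 500
  i=6: min(250*2^6, 500) = 500
  i=7: min(250*2^7, 500) = 500

Answer: 250 500 500 500 500 500 500 500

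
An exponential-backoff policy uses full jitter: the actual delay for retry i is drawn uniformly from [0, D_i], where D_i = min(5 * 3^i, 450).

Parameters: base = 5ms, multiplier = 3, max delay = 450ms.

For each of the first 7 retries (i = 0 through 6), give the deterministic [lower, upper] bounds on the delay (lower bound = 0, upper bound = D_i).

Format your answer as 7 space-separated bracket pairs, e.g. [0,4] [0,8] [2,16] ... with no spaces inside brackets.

Computing bounds per retry:
  i=0: D_i=min(5*3^0,450)=5, bounds=[0,5]
  i=1: D_i=min(5*3^1,450)=15, bounds=[0,15]
  i=2: D_i=min(5*3^2,450)=45, bounds=[0,45]
  i=3: D_i=min(5*3^3,450)=135, bounds=[0,135]
  i=4: D_i=min(5*3^4,450)=405, bounds=[0,405]
  i=5: D_i=min(5*3^5,450)=450, bounds=[0,450]
  i=6: D_i=min(5*3^6,450)=450, bounds=[0,450]

Answer: [0,5] [0,15] [0,45] [0,135] [0,405] [0,450] [0,450]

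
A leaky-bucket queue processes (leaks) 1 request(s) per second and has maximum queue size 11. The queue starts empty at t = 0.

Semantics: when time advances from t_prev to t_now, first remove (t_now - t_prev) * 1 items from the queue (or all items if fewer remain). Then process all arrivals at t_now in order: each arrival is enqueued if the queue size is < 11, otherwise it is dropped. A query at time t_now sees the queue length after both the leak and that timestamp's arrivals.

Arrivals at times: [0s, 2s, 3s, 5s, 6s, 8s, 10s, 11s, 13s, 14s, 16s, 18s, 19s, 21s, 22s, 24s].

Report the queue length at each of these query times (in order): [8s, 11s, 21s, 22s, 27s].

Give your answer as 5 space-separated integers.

Answer: 1 1 1 1 0

Derivation:
Queue lengths at query times:
  query t=8s: backlog = 1
  query t=11s: backlog = 1
  query t=21s: backlog = 1
  query t=22s: backlog = 1
  query t=27s: backlog = 0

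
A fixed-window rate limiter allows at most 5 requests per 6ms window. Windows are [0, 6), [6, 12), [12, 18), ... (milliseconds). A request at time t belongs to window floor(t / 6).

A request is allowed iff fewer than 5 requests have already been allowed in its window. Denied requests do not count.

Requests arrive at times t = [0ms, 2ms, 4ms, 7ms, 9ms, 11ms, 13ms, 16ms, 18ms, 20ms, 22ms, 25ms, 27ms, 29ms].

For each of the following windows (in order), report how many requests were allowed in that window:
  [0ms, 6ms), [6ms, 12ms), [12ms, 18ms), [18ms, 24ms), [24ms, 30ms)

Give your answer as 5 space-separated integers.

Answer: 3 3 2 3 3

Derivation:
Processing requests:
  req#1 t=0ms (window 0): ALLOW
  req#2 t=2ms (window 0): ALLOW
  req#3 t=4ms (window 0): ALLOW
  req#4 t=7ms (window 1): ALLOW
  req#5 t=9ms (window 1): ALLOW
  req#6 t=11ms (window 1): ALLOW
  req#7 t=13ms (window 2): ALLOW
  req#8 t=16ms (window 2): ALLOW
  req#9 t=18ms (window 3): ALLOW
  req#10 t=20ms (window 3): ALLOW
  req#11 t=22ms (window 3): ALLOW
  req#12 t=25ms (window 4): ALLOW
  req#13 t=27ms (window 4): ALLOW
  req#14 t=29ms (window 4): ALLOW

Allowed counts by window: 3 3 2 3 3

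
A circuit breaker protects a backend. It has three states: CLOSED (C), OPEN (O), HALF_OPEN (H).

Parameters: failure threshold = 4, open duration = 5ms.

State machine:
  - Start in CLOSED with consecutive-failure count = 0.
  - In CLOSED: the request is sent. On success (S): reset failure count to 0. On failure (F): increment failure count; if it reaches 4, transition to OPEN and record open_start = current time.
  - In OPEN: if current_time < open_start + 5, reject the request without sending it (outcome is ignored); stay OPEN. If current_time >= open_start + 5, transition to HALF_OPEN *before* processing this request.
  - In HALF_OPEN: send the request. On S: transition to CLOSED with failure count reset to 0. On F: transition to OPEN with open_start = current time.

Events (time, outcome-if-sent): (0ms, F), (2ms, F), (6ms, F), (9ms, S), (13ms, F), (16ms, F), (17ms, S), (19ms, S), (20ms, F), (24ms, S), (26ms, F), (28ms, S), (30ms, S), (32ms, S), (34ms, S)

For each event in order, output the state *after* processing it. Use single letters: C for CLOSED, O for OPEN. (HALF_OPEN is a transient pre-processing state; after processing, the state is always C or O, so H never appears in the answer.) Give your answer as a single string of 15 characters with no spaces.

Answer: CCCCCCCCCCCCCCC

Derivation:
State after each event:
  event#1 t=0ms outcome=F: state=CLOSED
  event#2 t=2ms outcome=F: state=CLOSED
  event#3 t=6ms outcome=F: state=CLOSED
  event#4 t=9ms outcome=S: state=CLOSED
  event#5 t=13ms outcome=F: state=CLOSED
  event#6 t=16ms outcome=F: state=CLOSED
  event#7 t=17ms outcome=S: state=CLOSED
  event#8 t=19ms outcome=S: state=CLOSED
  event#9 t=20ms outcome=F: state=CLOSED
  event#10 t=24ms outcome=S: state=CLOSED
  event#11 t=26ms outcome=F: state=CLOSED
  event#12 t=28ms outcome=S: state=CLOSED
  event#13 t=30ms outcome=S: state=CLOSED
  event#14 t=32ms outcome=S: state=CLOSED
  event#15 t=34ms outcome=S: state=CLOSED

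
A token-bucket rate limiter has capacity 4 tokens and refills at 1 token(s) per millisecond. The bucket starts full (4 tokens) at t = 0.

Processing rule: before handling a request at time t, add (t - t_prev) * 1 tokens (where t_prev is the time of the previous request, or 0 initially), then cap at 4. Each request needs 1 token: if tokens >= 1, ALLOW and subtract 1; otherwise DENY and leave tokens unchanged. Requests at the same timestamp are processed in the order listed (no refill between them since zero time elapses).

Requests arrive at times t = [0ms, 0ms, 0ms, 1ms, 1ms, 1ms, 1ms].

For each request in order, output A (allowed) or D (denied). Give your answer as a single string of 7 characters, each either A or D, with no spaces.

Simulating step by step:
  req#1 t=0ms: ALLOW
  req#2 t=0ms: ALLOW
  req#3 t=0ms: ALLOW
  req#4 t=1ms: ALLOW
  req#5 t=1ms: ALLOW
  req#6 t=1ms: DENY
  req#7 t=1ms: DENY

Answer: AAAAADD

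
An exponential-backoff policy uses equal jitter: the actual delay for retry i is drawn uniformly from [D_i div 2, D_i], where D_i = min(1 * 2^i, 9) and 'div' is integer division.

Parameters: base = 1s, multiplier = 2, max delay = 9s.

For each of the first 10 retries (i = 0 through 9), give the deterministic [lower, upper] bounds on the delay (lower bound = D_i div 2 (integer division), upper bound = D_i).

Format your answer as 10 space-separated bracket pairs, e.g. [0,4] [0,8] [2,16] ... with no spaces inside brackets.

Answer: [0,1] [1,2] [2,4] [4,8] [4,9] [4,9] [4,9] [4,9] [4,9] [4,9]

Derivation:
Computing bounds per retry:
  i=0: D_i=min(1*2^0,9)=1, bounds=[0,1]
  i=1: D_i=min(1*2^1,9)=2, bounds=[1,2]
  i=2: D_i=min(1*2^2,9)=4, bounds=[2,4]
  i=3: D_i=min(1*2^3,9)=8, bounds=[4,8]
  i=4: D_i=min(1*2^4,9)=9, bounds=[4,9]
  i=5: D_i=min(1*2^5,9)=9, bounds=[4,9]
  i=6: D_i=min(1*2^6,9)=9, bounds=[4,9]
  i=7: D_i=min(1*2^7,9)=9, bounds=[4,9]
  i=8: D_i=min(1*2^8,9)=9, bounds=[4,9]
  i=9: D_i=min(1*2^9,9)=9, bounds=[4,9]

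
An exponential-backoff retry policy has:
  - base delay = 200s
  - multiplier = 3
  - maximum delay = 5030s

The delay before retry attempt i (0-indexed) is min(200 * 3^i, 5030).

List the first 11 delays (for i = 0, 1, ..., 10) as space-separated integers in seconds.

Answer: 200 600 1800 5030 5030 5030 5030 5030 5030 5030 5030

Derivation:
Computing each delay:
  i=0: min(200*3^0, 5030) = 200
  i=1: min(200*3^1, 5030) = 600
  i=2: min(200*3^2, 5030) = 1800
  i=3: min(200*3^3, 5030) = 5030
  i=4: min(200*3^4, 5030) = 5030
  i=5: min(200*3^5, 5030) = 5030
  i=6: min(200*3^6, 5030) = 5030
  i=7: min(200*3^7, 5030) = 5030
  i=8: min(200*3^8, 5030) = 5030
  i=9: min(200*3^9, 5030) = 5030
  i=10: min(200*3^10, 5030) = 5030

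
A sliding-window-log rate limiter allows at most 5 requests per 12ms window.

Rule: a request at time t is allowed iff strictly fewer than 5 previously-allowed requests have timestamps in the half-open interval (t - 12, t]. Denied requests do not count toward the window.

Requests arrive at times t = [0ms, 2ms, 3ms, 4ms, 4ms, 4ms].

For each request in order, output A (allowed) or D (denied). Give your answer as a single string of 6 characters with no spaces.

Tracking allowed requests in the window:
  req#1 t=0ms: ALLOW
  req#2 t=2ms: ALLOW
  req#3 t=3ms: ALLOW
  req#4 t=4ms: ALLOW
  req#5 t=4ms: ALLOW
  req#6 t=4ms: DENY

Answer: AAAAAD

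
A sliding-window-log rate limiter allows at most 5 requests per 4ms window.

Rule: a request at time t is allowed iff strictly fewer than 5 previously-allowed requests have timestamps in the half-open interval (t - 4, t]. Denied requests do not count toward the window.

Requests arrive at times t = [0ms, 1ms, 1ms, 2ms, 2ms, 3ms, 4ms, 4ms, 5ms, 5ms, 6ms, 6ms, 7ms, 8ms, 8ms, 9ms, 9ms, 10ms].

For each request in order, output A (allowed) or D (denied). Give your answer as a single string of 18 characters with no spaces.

Tracking allowed requests in the window:
  req#1 t=0ms: ALLOW
  req#2 t=1ms: ALLOW
  req#3 t=1ms: ALLOW
  req#4 t=2ms: ALLOW
  req#5 t=2ms: ALLOW
  req#6 t=3ms: DENY
  req#7 t=4ms: ALLOW
  req#8 t=4ms: DENY
  req#9 t=5ms: ALLOW
  req#10 t=5ms: ALLOW
  req#11 t=6ms: ALLOW
  req#12 t=6ms: ALLOW
  req#13 t=7ms: DENY
  req#14 t=8ms: ALLOW
  req#15 t=8ms: DENY
  req#16 t=9ms: ALLOW
  req#17 t=9ms: ALLOW
  req#18 t=10ms: ALLOW

Answer: AAAAADADAAAADADAAA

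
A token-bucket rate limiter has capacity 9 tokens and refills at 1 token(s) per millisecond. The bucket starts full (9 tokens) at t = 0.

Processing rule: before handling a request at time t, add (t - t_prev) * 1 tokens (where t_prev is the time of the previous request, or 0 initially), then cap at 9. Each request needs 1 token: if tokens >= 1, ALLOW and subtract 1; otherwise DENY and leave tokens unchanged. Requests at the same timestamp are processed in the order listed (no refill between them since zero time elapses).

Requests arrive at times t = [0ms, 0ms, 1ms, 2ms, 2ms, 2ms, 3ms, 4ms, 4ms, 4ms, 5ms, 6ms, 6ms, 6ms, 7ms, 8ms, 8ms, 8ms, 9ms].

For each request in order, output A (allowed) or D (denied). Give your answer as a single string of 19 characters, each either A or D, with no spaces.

Simulating step by step:
  req#1 t=0ms: ALLOW
  req#2 t=0ms: ALLOW
  req#3 t=1ms: ALLOW
  req#4 t=2ms: ALLOW
  req#5 t=2ms: ALLOW
  req#6 t=2ms: ALLOW
  req#7 t=3ms: ALLOW
  req#8 t=4ms: ALLOW
  req#9 t=4ms: ALLOW
  req#10 t=4ms: ALLOW
  req#11 t=5ms: ALLOW
  req#12 t=6ms: ALLOW
  req#13 t=6ms: ALLOW
  req#14 t=6ms: ALLOW
  req#15 t=7ms: ALLOW
  req#16 t=8ms: ALLOW
  req#17 t=8ms: ALLOW
  req#18 t=8ms: DENY
  req#19 t=9ms: ALLOW

Answer: AAAAAAAAAAAAAAAAADA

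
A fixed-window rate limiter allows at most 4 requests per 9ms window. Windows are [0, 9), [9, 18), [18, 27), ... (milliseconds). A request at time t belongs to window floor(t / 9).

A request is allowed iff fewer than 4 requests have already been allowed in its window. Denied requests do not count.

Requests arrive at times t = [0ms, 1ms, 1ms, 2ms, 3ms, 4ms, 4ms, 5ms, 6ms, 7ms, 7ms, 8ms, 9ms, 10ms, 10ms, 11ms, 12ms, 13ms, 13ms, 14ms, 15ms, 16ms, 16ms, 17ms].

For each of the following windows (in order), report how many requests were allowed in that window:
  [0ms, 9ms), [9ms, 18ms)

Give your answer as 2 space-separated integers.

Answer: 4 4

Derivation:
Processing requests:
  req#1 t=0ms (window 0): ALLOW
  req#2 t=1ms (window 0): ALLOW
  req#3 t=1ms (window 0): ALLOW
  req#4 t=2ms (window 0): ALLOW
  req#5 t=3ms (window 0): DENY
  req#6 t=4ms (window 0): DENY
  req#7 t=4ms (window 0): DENY
  req#8 t=5ms (window 0): DENY
  req#9 t=6ms (window 0): DENY
  req#10 t=7ms (window 0): DENY
  req#11 t=7ms (window 0): DENY
  req#12 t=8ms (window 0): DENY
  req#13 t=9ms (window 1): ALLOW
  req#14 t=10ms (window 1): ALLOW
  req#15 t=10ms (window 1): ALLOW
  req#16 t=11ms (window 1): ALLOW
  req#17 t=12ms (window 1): DENY
  req#18 t=13ms (window 1): DENY
  req#19 t=13ms (window 1): DENY
  req#20 t=14ms (window 1): DENY
  req#21 t=15ms (window 1): DENY
  req#22 t=16ms (window 1): DENY
  req#23 t=16ms (window 1): DENY
  req#24 t=17ms (window 1): DENY

Allowed counts by window: 4 4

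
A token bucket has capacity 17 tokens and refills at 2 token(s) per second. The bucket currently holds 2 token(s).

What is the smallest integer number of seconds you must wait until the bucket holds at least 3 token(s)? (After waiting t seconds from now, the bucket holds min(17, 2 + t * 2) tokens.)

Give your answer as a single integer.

Need 2 + t * 2 >= 3, so t >= 1/2.
Smallest integer t = ceil(1/2) = 1.

Answer: 1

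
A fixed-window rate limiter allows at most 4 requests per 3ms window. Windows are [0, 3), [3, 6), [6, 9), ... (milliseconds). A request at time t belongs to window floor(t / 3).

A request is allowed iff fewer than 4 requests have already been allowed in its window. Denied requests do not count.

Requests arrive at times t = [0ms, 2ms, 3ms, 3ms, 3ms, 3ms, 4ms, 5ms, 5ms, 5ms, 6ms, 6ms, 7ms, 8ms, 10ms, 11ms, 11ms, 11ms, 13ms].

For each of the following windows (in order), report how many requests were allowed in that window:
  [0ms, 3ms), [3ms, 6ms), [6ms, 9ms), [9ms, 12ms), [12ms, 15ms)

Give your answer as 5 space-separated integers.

Answer: 2 4 4 4 1

Derivation:
Processing requests:
  req#1 t=0ms (window 0): ALLOW
  req#2 t=2ms (window 0): ALLOW
  req#3 t=3ms (window 1): ALLOW
  req#4 t=3ms (window 1): ALLOW
  req#5 t=3ms (window 1): ALLOW
  req#6 t=3ms (window 1): ALLOW
  req#7 t=4ms (window 1): DENY
  req#8 t=5ms (window 1): DENY
  req#9 t=5ms (window 1): DENY
  req#10 t=5ms (window 1): DENY
  req#11 t=6ms (window 2): ALLOW
  req#12 t=6ms (window 2): ALLOW
  req#13 t=7ms (window 2): ALLOW
  req#14 t=8ms (window 2): ALLOW
  req#15 t=10ms (window 3): ALLOW
  req#16 t=11ms (window 3): ALLOW
  req#17 t=11ms (window 3): ALLOW
  req#18 t=11ms (window 3): ALLOW
  req#19 t=13ms (window 4): ALLOW

Allowed counts by window: 2 4 4 4 1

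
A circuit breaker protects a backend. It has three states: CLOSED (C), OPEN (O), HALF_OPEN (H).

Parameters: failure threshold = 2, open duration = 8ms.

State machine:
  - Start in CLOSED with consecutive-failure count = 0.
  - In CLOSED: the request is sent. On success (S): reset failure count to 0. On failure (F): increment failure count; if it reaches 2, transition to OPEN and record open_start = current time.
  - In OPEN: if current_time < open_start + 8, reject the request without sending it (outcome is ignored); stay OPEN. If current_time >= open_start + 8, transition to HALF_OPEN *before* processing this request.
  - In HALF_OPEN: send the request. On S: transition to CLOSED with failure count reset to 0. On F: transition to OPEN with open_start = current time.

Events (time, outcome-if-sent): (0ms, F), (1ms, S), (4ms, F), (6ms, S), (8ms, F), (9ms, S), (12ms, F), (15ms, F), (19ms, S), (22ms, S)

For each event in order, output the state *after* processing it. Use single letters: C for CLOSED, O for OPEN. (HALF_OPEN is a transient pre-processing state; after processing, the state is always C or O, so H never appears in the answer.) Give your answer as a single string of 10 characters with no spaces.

Answer: CCCCCCCOOO

Derivation:
State after each event:
  event#1 t=0ms outcome=F: state=CLOSED
  event#2 t=1ms outcome=S: state=CLOSED
  event#3 t=4ms outcome=F: state=CLOSED
  event#4 t=6ms outcome=S: state=CLOSED
  event#5 t=8ms outcome=F: state=CLOSED
  event#6 t=9ms outcome=S: state=CLOSED
  event#7 t=12ms outcome=F: state=CLOSED
  event#8 t=15ms outcome=F: state=OPEN
  event#9 t=19ms outcome=S: state=OPEN
  event#10 t=22ms outcome=S: state=OPEN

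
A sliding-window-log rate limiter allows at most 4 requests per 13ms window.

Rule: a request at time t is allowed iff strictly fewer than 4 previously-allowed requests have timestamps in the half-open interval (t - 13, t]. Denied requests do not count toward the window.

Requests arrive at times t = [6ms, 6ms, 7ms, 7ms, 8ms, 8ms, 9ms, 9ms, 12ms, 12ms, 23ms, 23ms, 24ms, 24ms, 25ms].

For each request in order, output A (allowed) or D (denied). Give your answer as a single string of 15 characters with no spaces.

Answer: AAAADDDDDDAAAAD

Derivation:
Tracking allowed requests in the window:
  req#1 t=6ms: ALLOW
  req#2 t=6ms: ALLOW
  req#3 t=7ms: ALLOW
  req#4 t=7ms: ALLOW
  req#5 t=8ms: DENY
  req#6 t=8ms: DENY
  req#7 t=9ms: DENY
  req#8 t=9ms: DENY
  req#9 t=12ms: DENY
  req#10 t=12ms: DENY
  req#11 t=23ms: ALLOW
  req#12 t=23ms: ALLOW
  req#13 t=24ms: ALLOW
  req#14 t=24ms: ALLOW
  req#15 t=25ms: DENY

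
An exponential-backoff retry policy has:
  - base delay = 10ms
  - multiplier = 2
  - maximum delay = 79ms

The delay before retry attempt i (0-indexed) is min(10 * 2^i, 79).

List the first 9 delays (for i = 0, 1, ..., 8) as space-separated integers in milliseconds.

Answer: 10 20 40 79 79 79 79 79 79

Derivation:
Computing each delay:
  i=0: min(10*2^0, 79) = 10
  i=1: min(10*2^1, 79) = 20
  i=2: min(10*2^2, 79) = 40
  i=3: min(10*2^3, 79) = 79
  i=4: min(10*2^4, 79) = 79
  i=5: min(10*2^5, 79) = 79
  i=6: min(10*2^6, 79) = 79
  i=7: min(10*2^7, 79) = 79
  i=8: min(10*2^8, 79) = 79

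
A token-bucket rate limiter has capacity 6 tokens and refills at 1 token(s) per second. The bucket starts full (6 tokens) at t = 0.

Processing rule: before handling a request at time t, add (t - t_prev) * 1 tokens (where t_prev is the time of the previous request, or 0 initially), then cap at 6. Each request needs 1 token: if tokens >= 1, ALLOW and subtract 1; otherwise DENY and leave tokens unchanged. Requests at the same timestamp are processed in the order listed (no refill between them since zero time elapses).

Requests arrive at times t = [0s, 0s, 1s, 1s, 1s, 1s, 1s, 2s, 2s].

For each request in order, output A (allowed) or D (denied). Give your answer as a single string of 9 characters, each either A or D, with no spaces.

Answer: AAAAAAAAD

Derivation:
Simulating step by step:
  req#1 t=0s: ALLOW
  req#2 t=0s: ALLOW
  req#3 t=1s: ALLOW
  req#4 t=1s: ALLOW
  req#5 t=1s: ALLOW
  req#6 t=1s: ALLOW
  req#7 t=1s: ALLOW
  req#8 t=2s: ALLOW
  req#9 t=2s: DENY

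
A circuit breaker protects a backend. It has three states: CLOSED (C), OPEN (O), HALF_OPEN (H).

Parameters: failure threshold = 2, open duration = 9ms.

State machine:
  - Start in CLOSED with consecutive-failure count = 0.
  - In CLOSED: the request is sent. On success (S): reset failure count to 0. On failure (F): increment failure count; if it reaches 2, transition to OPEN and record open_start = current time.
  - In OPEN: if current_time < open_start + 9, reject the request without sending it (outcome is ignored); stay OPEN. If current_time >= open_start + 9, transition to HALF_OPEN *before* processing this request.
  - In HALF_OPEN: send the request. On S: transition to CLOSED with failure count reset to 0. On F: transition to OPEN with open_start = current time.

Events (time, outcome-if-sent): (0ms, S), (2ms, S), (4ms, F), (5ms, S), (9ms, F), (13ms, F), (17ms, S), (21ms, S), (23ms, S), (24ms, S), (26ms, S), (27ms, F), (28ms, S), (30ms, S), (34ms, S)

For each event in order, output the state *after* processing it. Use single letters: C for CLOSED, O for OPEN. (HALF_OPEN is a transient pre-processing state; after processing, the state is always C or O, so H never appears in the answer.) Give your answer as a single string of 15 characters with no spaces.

Answer: CCCCCOOOCCCCCCC

Derivation:
State after each event:
  event#1 t=0ms outcome=S: state=CLOSED
  event#2 t=2ms outcome=S: state=CLOSED
  event#3 t=4ms outcome=F: state=CLOSED
  event#4 t=5ms outcome=S: state=CLOSED
  event#5 t=9ms outcome=F: state=CLOSED
  event#6 t=13ms outcome=F: state=OPEN
  event#7 t=17ms outcome=S: state=OPEN
  event#8 t=21ms outcome=S: state=OPEN
  event#9 t=23ms outcome=S: state=CLOSED
  event#10 t=24ms outcome=S: state=CLOSED
  event#11 t=26ms outcome=S: state=CLOSED
  event#12 t=27ms outcome=F: state=CLOSED
  event#13 t=28ms outcome=S: state=CLOSED
  event#14 t=30ms outcome=S: state=CLOSED
  event#15 t=34ms outcome=S: state=CLOSED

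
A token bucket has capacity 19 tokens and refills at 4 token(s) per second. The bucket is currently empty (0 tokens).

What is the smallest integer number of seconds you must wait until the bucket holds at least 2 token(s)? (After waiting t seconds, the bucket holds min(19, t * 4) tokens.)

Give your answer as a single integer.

Need t * 4 >= 2, so t >= 2/4.
Smallest integer t = ceil(2/4) = 1.

Answer: 1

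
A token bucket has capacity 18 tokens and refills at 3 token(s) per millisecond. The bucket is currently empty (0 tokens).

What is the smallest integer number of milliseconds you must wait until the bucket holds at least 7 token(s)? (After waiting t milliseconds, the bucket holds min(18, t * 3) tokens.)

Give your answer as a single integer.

Need t * 3 >= 7, so t >= 7/3.
Smallest integer t = ceil(7/3) = 3.

Answer: 3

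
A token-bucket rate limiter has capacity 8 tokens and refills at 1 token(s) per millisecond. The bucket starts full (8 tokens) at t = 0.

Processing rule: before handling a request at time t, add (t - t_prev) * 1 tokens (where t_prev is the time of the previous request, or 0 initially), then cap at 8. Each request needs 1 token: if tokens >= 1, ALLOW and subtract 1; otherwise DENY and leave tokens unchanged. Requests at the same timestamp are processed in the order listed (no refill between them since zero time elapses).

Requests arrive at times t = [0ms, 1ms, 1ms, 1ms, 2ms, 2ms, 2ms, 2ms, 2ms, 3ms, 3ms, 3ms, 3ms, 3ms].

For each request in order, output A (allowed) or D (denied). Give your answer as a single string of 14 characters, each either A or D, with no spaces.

Answer: AAAAAAAAAAADDD

Derivation:
Simulating step by step:
  req#1 t=0ms: ALLOW
  req#2 t=1ms: ALLOW
  req#3 t=1ms: ALLOW
  req#4 t=1ms: ALLOW
  req#5 t=2ms: ALLOW
  req#6 t=2ms: ALLOW
  req#7 t=2ms: ALLOW
  req#8 t=2ms: ALLOW
  req#9 t=2ms: ALLOW
  req#10 t=3ms: ALLOW
  req#11 t=3ms: ALLOW
  req#12 t=3ms: DENY
  req#13 t=3ms: DENY
  req#14 t=3ms: DENY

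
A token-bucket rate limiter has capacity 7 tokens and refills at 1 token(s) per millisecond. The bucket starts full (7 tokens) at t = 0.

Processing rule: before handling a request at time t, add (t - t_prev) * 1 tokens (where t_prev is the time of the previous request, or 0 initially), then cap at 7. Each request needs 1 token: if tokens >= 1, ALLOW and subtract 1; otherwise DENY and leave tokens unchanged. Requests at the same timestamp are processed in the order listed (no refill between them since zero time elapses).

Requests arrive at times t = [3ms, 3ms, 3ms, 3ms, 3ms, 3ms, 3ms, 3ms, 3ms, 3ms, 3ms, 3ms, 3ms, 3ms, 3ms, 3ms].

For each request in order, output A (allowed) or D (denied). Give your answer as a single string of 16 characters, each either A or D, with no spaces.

Simulating step by step:
  req#1 t=3ms: ALLOW
  req#2 t=3ms: ALLOW
  req#3 t=3ms: ALLOW
  req#4 t=3ms: ALLOW
  req#5 t=3ms: ALLOW
  req#6 t=3ms: ALLOW
  req#7 t=3ms: ALLOW
  req#8 t=3ms: DENY
  req#9 t=3ms: DENY
  req#10 t=3ms: DENY
  req#11 t=3ms: DENY
  req#12 t=3ms: DENY
  req#13 t=3ms: DENY
  req#14 t=3ms: DENY
  req#15 t=3ms: DENY
  req#16 t=3ms: DENY

Answer: AAAAAAADDDDDDDDD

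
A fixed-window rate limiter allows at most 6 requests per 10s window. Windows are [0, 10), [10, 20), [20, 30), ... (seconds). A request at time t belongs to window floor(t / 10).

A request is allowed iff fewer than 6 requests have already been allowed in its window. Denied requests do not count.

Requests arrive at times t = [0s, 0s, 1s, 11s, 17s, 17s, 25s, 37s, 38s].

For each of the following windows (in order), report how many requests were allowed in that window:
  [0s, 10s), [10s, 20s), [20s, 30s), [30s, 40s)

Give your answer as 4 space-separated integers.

Processing requests:
  req#1 t=0s (window 0): ALLOW
  req#2 t=0s (window 0): ALLOW
  req#3 t=1s (window 0): ALLOW
  req#4 t=11s (window 1): ALLOW
  req#5 t=17s (window 1): ALLOW
  req#6 t=17s (window 1): ALLOW
  req#7 t=25s (window 2): ALLOW
  req#8 t=37s (window 3): ALLOW
  req#9 t=38s (window 3): ALLOW

Allowed counts by window: 3 3 1 2

Answer: 3 3 1 2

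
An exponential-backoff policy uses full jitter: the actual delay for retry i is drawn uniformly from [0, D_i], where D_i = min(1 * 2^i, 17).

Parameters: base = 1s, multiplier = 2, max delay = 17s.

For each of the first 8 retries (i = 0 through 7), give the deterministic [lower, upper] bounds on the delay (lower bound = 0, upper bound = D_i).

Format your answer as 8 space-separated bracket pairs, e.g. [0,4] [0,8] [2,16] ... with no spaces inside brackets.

Computing bounds per retry:
  i=0: D_i=min(1*2^0,17)=1, bounds=[0,1]
  i=1: D_i=min(1*2^1,17)=2, bounds=[0,2]
  i=2: D_i=min(1*2^2,17)=4, bounds=[0,4]
  i=3: D_i=min(1*2^3,17)=8, bounds=[0,8]
  i=4: D_i=min(1*2^4,17)=16, bounds=[0,16]
  i=5: D_i=min(1*2^5,17)=17, bounds=[0,17]
  i=6: D_i=min(1*2^6,17)=17, bounds=[0,17]
  i=7: D_i=min(1*2^7,17)=17, bounds=[0,17]

Answer: [0,1] [0,2] [0,4] [0,8] [0,16] [0,17] [0,17] [0,17]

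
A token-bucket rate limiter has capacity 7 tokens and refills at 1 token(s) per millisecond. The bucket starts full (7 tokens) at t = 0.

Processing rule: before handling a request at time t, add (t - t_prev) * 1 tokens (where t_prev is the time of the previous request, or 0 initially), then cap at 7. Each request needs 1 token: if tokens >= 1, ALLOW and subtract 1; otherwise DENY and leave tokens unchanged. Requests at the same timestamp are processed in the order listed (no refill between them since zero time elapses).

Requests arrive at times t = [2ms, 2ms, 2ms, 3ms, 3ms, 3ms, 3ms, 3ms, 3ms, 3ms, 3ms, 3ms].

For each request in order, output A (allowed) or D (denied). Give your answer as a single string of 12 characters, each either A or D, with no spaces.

Simulating step by step:
  req#1 t=2ms: ALLOW
  req#2 t=2ms: ALLOW
  req#3 t=2ms: ALLOW
  req#4 t=3ms: ALLOW
  req#5 t=3ms: ALLOW
  req#6 t=3ms: ALLOW
  req#7 t=3ms: ALLOW
  req#8 t=3ms: ALLOW
  req#9 t=3ms: DENY
  req#10 t=3ms: DENY
  req#11 t=3ms: DENY
  req#12 t=3ms: DENY

Answer: AAAAAAAADDDD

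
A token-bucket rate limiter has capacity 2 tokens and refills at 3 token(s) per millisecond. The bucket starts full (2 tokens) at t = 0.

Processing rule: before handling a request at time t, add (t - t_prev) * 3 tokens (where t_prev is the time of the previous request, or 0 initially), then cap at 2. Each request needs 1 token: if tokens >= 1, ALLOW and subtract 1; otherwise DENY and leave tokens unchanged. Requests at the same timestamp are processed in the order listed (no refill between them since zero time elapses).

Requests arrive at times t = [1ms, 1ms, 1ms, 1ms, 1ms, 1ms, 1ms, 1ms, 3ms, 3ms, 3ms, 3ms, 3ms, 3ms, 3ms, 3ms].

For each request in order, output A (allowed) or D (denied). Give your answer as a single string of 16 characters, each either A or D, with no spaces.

Answer: AADDDDDDAADDDDDD

Derivation:
Simulating step by step:
  req#1 t=1ms: ALLOW
  req#2 t=1ms: ALLOW
  req#3 t=1ms: DENY
  req#4 t=1ms: DENY
  req#5 t=1ms: DENY
  req#6 t=1ms: DENY
  req#7 t=1ms: DENY
  req#8 t=1ms: DENY
  req#9 t=3ms: ALLOW
  req#10 t=3ms: ALLOW
  req#11 t=3ms: DENY
  req#12 t=3ms: DENY
  req#13 t=3ms: DENY
  req#14 t=3ms: DENY
  req#15 t=3ms: DENY
  req#16 t=3ms: DENY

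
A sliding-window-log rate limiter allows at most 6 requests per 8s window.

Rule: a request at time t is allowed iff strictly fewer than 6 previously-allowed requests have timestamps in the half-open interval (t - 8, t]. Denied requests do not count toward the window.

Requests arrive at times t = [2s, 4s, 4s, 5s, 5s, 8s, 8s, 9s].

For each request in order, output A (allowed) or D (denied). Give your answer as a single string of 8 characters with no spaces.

Answer: AAAAAADD

Derivation:
Tracking allowed requests in the window:
  req#1 t=2s: ALLOW
  req#2 t=4s: ALLOW
  req#3 t=4s: ALLOW
  req#4 t=5s: ALLOW
  req#5 t=5s: ALLOW
  req#6 t=8s: ALLOW
  req#7 t=8s: DENY
  req#8 t=9s: DENY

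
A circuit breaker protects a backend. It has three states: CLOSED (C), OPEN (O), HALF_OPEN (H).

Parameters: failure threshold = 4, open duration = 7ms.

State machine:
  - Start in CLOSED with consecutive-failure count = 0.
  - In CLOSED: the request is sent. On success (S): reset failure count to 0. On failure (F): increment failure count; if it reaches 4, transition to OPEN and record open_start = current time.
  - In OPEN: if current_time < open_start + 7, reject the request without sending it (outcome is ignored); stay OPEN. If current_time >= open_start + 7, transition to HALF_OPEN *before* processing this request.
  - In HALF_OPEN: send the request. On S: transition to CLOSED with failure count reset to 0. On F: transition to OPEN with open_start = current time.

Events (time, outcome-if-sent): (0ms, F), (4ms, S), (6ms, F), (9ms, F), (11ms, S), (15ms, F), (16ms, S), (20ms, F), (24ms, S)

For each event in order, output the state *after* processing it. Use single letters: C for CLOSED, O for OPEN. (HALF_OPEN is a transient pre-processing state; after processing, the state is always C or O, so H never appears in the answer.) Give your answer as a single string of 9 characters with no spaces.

Answer: CCCCCCCCC

Derivation:
State after each event:
  event#1 t=0ms outcome=F: state=CLOSED
  event#2 t=4ms outcome=S: state=CLOSED
  event#3 t=6ms outcome=F: state=CLOSED
  event#4 t=9ms outcome=F: state=CLOSED
  event#5 t=11ms outcome=S: state=CLOSED
  event#6 t=15ms outcome=F: state=CLOSED
  event#7 t=16ms outcome=S: state=CLOSED
  event#8 t=20ms outcome=F: state=CLOSED
  event#9 t=24ms outcome=S: state=CLOSED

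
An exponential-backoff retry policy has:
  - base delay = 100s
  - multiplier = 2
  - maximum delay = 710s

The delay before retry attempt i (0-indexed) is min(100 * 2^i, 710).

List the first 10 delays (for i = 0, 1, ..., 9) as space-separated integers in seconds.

Computing each delay:
  i=0: min(100*2^0, 710) = 100
  i=1: min(100*2^1, 710) = 200
  i=2: min(100*2^2, 710) = 400
  i=3: min(100*2^3, 710) = 710
  i=4: min(100*2^4, 710) = 710
  i=5: min(100*2^5, 710) = 710
  i=6: min(100*2^6, 710) = 710
  i=7: min(100*2^7, 710) = 710
  i=8: min(100*2^8, 710) = 710
  i=9: min(100*2^9, 710) = 710

Answer: 100 200 400 710 710 710 710 710 710 710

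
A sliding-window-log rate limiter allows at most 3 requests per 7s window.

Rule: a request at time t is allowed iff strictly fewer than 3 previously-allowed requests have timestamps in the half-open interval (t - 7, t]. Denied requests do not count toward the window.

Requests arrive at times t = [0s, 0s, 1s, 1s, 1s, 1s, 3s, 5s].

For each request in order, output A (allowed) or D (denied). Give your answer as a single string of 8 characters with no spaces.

Tracking allowed requests in the window:
  req#1 t=0s: ALLOW
  req#2 t=0s: ALLOW
  req#3 t=1s: ALLOW
  req#4 t=1s: DENY
  req#5 t=1s: DENY
  req#6 t=1s: DENY
  req#7 t=3s: DENY
  req#8 t=5s: DENY

Answer: AAADDDDD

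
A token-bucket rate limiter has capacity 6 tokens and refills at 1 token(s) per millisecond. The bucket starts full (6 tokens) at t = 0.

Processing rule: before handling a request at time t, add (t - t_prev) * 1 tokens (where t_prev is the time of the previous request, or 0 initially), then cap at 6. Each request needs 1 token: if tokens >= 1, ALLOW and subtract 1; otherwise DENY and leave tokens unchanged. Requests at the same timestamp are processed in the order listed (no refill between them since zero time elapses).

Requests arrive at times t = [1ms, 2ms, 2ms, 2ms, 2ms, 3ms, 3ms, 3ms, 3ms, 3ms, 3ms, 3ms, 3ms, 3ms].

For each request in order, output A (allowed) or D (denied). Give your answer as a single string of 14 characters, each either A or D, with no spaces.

Answer: AAAAAAAADDDDDD

Derivation:
Simulating step by step:
  req#1 t=1ms: ALLOW
  req#2 t=2ms: ALLOW
  req#3 t=2ms: ALLOW
  req#4 t=2ms: ALLOW
  req#5 t=2ms: ALLOW
  req#6 t=3ms: ALLOW
  req#7 t=3ms: ALLOW
  req#8 t=3ms: ALLOW
  req#9 t=3ms: DENY
  req#10 t=3ms: DENY
  req#11 t=3ms: DENY
  req#12 t=3ms: DENY
  req#13 t=3ms: DENY
  req#14 t=3ms: DENY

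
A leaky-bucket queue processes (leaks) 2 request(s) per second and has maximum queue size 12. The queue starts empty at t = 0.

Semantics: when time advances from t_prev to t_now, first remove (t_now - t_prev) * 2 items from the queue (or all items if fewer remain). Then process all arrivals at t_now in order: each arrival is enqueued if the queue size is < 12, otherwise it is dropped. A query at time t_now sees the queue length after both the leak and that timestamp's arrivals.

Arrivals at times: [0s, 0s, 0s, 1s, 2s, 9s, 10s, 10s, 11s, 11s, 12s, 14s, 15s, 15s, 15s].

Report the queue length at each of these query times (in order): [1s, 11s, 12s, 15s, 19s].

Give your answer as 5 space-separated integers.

Queue lengths at query times:
  query t=1s: backlog = 2
  query t=11s: backlog = 2
  query t=12s: backlog = 1
  query t=15s: backlog = 3
  query t=19s: backlog = 0

Answer: 2 2 1 3 0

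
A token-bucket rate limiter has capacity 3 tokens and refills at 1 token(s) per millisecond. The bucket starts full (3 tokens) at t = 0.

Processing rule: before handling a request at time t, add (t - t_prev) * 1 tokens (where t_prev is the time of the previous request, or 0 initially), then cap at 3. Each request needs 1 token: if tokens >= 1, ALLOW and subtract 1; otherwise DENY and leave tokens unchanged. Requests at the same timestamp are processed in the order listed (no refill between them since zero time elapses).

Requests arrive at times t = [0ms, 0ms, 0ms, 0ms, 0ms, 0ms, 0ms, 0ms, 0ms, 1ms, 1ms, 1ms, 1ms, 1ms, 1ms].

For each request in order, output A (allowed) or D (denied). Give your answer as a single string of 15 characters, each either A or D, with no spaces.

Simulating step by step:
  req#1 t=0ms: ALLOW
  req#2 t=0ms: ALLOW
  req#3 t=0ms: ALLOW
  req#4 t=0ms: DENY
  req#5 t=0ms: DENY
  req#6 t=0ms: DENY
  req#7 t=0ms: DENY
  req#8 t=0ms: DENY
  req#9 t=0ms: DENY
  req#10 t=1ms: ALLOW
  req#11 t=1ms: DENY
  req#12 t=1ms: DENY
  req#13 t=1ms: DENY
  req#14 t=1ms: DENY
  req#15 t=1ms: DENY

Answer: AAADDDDDDADDDDD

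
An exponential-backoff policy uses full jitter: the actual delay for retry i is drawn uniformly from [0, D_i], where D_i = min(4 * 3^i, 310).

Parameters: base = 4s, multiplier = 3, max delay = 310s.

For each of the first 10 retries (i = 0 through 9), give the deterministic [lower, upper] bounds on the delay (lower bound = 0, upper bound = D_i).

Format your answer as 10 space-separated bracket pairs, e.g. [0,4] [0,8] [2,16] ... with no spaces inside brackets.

Answer: [0,4] [0,12] [0,36] [0,108] [0,310] [0,310] [0,310] [0,310] [0,310] [0,310]

Derivation:
Computing bounds per retry:
  i=0: D_i=min(4*3^0,310)=4, bounds=[0,4]
  i=1: D_i=min(4*3^1,310)=12, bounds=[0,12]
  i=2: D_i=min(4*3^2,310)=36, bounds=[0,36]
  i=3: D_i=min(4*3^3,310)=108, bounds=[0,108]
  i=4: D_i=min(4*3^4,310)=310, bounds=[0,310]
  i=5: D_i=min(4*3^5,310)=310, bounds=[0,310]
  i=6: D_i=min(4*3^6,310)=310, bounds=[0,310]
  i=7: D_i=min(4*3^7,310)=310, bounds=[0,310]
  i=8: D_i=min(4*3^8,310)=310, bounds=[0,310]
  i=9: D_i=min(4*3^9,310)=310, bounds=[0,310]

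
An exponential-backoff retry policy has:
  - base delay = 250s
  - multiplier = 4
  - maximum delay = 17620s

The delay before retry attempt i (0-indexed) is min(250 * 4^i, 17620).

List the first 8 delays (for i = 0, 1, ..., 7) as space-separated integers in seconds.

Answer: 250 1000 4000 16000 17620 17620 17620 17620

Derivation:
Computing each delay:
  i=0: min(250*4^0, 17620) = 250
  i=1: min(250*4^1, 17620) = 1000
  i=2: min(250*4^2, 17620) = 4000
  i=3: min(250*4^3, 17620) = 16000
  i=4: min(250*4^4, 17620) = 17620
  i=5: min(250*4^5, 17620) = 17620
  i=6: min(250*4^6, 17620) = 17620
  i=7: min(250*4^7, 17620) = 17620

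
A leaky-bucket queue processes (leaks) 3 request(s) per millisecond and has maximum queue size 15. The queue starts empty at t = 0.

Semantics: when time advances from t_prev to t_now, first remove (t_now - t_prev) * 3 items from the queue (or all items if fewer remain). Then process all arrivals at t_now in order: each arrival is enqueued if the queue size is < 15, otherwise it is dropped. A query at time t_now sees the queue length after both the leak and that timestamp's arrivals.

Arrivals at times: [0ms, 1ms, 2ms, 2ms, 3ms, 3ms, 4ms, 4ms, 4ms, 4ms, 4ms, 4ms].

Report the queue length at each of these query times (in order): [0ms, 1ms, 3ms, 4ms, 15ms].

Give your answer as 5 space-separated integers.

Answer: 1 1 2 6 0

Derivation:
Queue lengths at query times:
  query t=0ms: backlog = 1
  query t=1ms: backlog = 1
  query t=3ms: backlog = 2
  query t=4ms: backlog = 6
  query t=15ms: backlog = 0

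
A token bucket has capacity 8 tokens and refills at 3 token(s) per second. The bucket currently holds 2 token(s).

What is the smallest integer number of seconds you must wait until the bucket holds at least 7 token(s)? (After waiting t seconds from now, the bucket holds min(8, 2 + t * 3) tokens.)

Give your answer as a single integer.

Answer: 2

Derivation:
Need 2 + t * 3 >= 7, so t >= 5/3.
Smallest integer t = ceil(5/3) = 2.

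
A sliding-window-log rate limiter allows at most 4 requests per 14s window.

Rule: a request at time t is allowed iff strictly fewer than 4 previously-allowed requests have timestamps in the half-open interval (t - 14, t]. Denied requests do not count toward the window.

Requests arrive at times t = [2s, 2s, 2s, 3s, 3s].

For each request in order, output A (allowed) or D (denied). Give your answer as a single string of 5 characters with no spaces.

Tracking allowed requests in the window:
  req#1 t=2s: ALLOW
  req#2 t=2s: ALLOW
  req#3 t=2s: ALLOW
  req#4 t=3s: ALLOW
  req#5 t=3s: DENY

Answer: AAAAD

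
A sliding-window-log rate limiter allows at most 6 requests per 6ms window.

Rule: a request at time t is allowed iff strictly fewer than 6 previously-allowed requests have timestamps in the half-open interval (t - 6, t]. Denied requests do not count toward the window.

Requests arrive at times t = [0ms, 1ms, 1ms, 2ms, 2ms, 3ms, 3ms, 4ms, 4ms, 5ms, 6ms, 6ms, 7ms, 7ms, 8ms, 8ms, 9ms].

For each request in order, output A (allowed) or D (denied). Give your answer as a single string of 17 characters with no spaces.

Answer: AAAAAADDDDADAAAAA

Derivation:
Tracking allowed requests in the window:
  req#1 t=0ms: ALLOW
  req#2 t=1ms: ALLOW
  req#3 t=1ms: ALLOW
  req#4 t=2ms: ALLOW
  req#5 t=2ms: ALLOW
  req#6 t=3ms: ALLOW
  req#7 t=3ms: DENY
  req#8 t=4ms: DENY
  req#9 t=4ms: DENY
  req#10 t=5ms: DENY
  req#11 t=6ms: ALLOW
  req#12 t=6ms: DENY
  req#13 t=7ms: ALLOW
  req#14 t=7ms: ALLOW
  req#15 t=8ms: ALLOW
  req#16 t=8ms: ALLOW
  req#17 t=9ms: ALLOW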